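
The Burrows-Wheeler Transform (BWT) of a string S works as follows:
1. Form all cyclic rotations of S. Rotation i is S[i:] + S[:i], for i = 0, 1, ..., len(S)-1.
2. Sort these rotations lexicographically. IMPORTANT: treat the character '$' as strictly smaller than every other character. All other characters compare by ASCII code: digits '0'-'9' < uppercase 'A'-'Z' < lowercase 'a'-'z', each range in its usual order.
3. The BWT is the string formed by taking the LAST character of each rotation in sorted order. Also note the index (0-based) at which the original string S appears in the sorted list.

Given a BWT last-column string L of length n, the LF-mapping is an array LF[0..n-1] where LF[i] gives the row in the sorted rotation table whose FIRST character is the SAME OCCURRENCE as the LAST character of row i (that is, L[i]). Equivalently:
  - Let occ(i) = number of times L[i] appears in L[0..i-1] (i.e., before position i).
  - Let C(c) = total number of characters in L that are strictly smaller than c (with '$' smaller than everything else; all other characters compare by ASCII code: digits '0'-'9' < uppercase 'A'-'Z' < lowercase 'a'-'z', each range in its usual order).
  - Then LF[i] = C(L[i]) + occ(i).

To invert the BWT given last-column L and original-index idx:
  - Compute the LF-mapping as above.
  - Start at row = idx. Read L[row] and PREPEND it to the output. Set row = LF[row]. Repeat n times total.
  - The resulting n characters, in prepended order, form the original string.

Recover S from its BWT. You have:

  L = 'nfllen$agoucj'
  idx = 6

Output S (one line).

LF mapping: 9 4 7 8 3 10 0 1 5 11 12 2 6
Walk LF starting at row 6, prepending L[row]:
  step 1: row=6, L[6]='$', prepend. Next row=LF[6]=0
  step 2: row=0, L[0]='n', prepend. Next row=LF[0]=9
  step 3: row=9, L[9]='o', prepend. Next row=LF[9]=11
  step 4: row=11, L[11]='c', prepend. Next row=LF[11]=2
  step 5: row=2, L[2]='l', prepend. Next row=LF[2]=7
  step 6: row=7, L[7]='a', prepend. Next row=LF[7]=1
  step 7: row=1, L[1]='f', prepend. Next row=LF[1]=4
  step 8: row=4, L[4]='e', prepend. Next row=LF[4]=3
  step 9: row=3, L[3]='l', prepend. Next row=LF[3]=8
  step 10: row=8, L[8]='g', prepend. Next row=LF[8]=5
  step 11: row=5, L[5]='n', prepend. Next row=LF[5]=10
  step 12: row=10, L[10]='u', prepend. Next row=LF[10]=12
  step 13: row=12, L[12]='j', prepend. Next row=LF[12]=6
Reversed output: junglefalcon$

Answer: junglefalcon$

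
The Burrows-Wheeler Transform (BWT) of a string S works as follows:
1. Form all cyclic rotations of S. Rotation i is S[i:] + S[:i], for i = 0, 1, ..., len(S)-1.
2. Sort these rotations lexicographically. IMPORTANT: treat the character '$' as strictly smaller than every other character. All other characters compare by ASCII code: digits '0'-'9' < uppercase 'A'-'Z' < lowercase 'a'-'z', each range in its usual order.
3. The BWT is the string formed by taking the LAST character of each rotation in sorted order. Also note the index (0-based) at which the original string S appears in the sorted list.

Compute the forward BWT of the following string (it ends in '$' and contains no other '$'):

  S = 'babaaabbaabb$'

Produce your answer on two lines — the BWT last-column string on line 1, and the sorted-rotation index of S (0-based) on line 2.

Answer: bbbabaabab$aa
10

Derivation:
All 13 rotations (rotation i = S[i:]+S[:i]):
  rot[0] = babaaabbaabb$
  rot[1] = abaaabbaabb$b
  rot[2] = baaabbaabb$ba
  rot[3] = aaabbaabb$bab
  rot[4] = aabbaabb$baba
  rot[5] = abbaabb$babaa
  rot[6] = bbaabb$babaaa
  rot[7] = baabb$babaaab
  rot[8] = aabb$babaaabb
  rot[9] = abb$babaaabba
  rot[10] = bb$babaaabbaa
  rot[11] = b$babaaabbaab
  rot[12] = $babaaabbaabb
Sorted (with $ < everything):
  sorted[0] = $babaaabbaabb  (last char: 'b')
  sorted[1] = aaabbaabb$bab  (last char: 'b')
  sorted[2] = aabb$babaaabb  (last char: 'b')
  sorted[3] = aabbaabb$baba  (last char: 'a')
  sorted[4] = abaaabbaabb$b  (last char: 'b')
  sorted[5] = abb$babaaabba  (last char: 'a')
  sorted[6] = abbaabb$babaa  (last char: 'a')
  sorted[7] = b$babaaabbaab  (last char: 'b')
  sorted[8] = baaabbaabb$ba  (last char: 'a')
  sorted[9] = baabb$babaaab  (last char: 'b')
  sorted[10] = babaaabbaabb$  (last char: '$')
  sorted[11] = bb$babaaabbaa  (last char: 'a')
  sorted[12] = bbaabb$babaaa  (last char: 'a')
Last column: bbbabaabab$aa
Original string S is at sorted index 10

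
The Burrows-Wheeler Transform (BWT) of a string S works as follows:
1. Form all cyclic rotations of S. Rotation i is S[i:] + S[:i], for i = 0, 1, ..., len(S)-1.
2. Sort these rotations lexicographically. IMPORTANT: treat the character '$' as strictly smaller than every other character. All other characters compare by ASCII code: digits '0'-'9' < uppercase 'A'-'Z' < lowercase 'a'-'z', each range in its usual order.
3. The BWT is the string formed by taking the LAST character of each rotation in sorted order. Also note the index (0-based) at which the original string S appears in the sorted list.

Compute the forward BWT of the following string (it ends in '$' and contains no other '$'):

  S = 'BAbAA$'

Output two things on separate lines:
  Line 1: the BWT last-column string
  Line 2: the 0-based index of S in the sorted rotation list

All 6 rotations (rotation i = S[i:]+S[:i]):
  rot[0] = BAbAA$
  rot[1] = AbAA$B
  rot[2] = bAA$BA
  rot[3] = AA$BAb
  rot[4] = A$BAbA
  rot[5] = $BAbAA
Sorted (with $ < everything):
  sorted[0] = $BAbAA  (last char: 'A')
  sorted[1] = A$BAbA  (last char: 'A')
  sorted[2] = AA$BAb  (last char: 'b')
  sorted[3] = AbAA$B  (last char: 'B')
  sorted[4] = BAbAA$  (last char: '$')
  sorted[5] = bAA$BA  (last char: 'A')
Last column: AAbB$A
Original string S is at sorted index 4

Answer: AAbB$A
4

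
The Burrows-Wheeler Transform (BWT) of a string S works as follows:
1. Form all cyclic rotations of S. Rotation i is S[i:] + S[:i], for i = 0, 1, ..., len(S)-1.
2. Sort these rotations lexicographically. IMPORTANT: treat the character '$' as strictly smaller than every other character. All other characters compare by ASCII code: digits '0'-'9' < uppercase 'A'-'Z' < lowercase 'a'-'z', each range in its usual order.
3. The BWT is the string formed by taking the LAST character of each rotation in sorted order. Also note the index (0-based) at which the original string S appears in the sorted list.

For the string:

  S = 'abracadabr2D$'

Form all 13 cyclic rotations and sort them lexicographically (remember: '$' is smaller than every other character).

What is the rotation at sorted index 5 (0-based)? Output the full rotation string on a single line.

All 13 rotations (rotation i = S[i:]+S[:i]):
  rot[0] = abracadabr2D$
  rot[1] = bracadabr2D$a
  rot[2] = racadabr2D$ab
  rot[3] = acadabr2D$abr
  rot[4] = cadabr2D$abra
  rot[5] = adabr2D$abrac
  rot[6] = dabr2D$abraca
  rot[7] = abr2D$abracad
  rot[8] = br2D$abracada
  rot[9] = r2D$abracadab
  rot[10] = 2D$abracadabr
  rot[11] = D$abracadabr2
  rot[12] = $abracadabr2D
Sorted (with $ < everything):
  sorted[0] = $abracadabr2D
  sorted[1] = 2D$abracadabr
  sorted[2] = D$abracadabr2
  sorted[3] = abr2D$abracad
  sorted[4] = abracadabr2D$
  sorted[5] = acadabr2D$abr
  sorted[6] = adabr2D$abrac
  sorted[7] = br2D$abracada
  sorted[8] = bracadabr2D$a
  sorted[9] = cadabr2D$abra
  sorted[10] = dabr2D$abraca
  sorted[11] = r2D$abracadab
  sorted[12] = racadabr2D$ab
sorted[5] = acadabr2D$abr

Answer: acadabr2D$abr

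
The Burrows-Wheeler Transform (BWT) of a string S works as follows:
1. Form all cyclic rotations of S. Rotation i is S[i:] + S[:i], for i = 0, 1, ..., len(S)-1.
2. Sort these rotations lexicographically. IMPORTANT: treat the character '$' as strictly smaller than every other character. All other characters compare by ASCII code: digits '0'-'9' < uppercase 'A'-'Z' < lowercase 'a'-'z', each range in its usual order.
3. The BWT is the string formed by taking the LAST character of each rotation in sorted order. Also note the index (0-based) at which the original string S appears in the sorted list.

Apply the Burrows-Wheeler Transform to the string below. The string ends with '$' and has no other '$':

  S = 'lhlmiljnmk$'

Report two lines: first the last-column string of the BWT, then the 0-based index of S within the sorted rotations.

All 11 rotations (rotation i = S[i:]+S[:i]):
  rot[0] = lhlmiljnmk$
  rot[1] = hlmiljnmk$l
  rot[2] = lmiljnmk$lh
  rot[3] = miljnmk$lhl
  rot[4] = iljnmk$lhlm
  rot[5] = ljnmk$lhlmi
  rot[6] = jnmk$lhlmil
  rot[7] = nmk$lhlmilj
  rot[8] = mk$lhlmiljn
  rot[9] = k$lhlmiljnm
  rot[10] = $lhlmiljnmk
Sorted (with $ < everything):
  sorted[0] = $lhlmiljnmk  (last char: 'k')
  sorted[1] = hlmiljnmk$l  (last char: 'l')
  sorted[2] = iljnmk$lhlm  (last char: 'm')
  sorted[3] = jnmk$lhlmil  (last char: 'l')
  sorted[4] = k$lhlmiljnm  (last char: 'm')
  sorted[5] = lhlmiljnmk$  (last char: '$')
  sorted[6] = ljnmk$lhlmi  (last char: 'i')
  sorted[7] = lmiljnmk$lh  (last char: 'h')
  sorted[8] = miljnmk$lhl  (last char: 'l')
  sorted[9] = mk$lhlmiljn  (last char: 'n')
  sorted[10] = nmk$lhlmilj  (last char: 'j')
Last column: klmlm$ihlnj
Original string S is at sorted index 5

Answer: klmlm$ihlnj
5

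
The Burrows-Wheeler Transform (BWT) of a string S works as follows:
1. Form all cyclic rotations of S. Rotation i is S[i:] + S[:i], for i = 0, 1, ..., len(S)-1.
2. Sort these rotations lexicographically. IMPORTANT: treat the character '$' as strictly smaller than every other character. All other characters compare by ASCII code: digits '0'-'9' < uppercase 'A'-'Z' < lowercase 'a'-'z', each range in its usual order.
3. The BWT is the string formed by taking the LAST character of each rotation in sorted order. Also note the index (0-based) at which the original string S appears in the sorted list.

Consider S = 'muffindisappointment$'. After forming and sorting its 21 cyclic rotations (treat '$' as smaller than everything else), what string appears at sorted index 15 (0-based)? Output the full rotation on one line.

Answer: pointment$muffindisap

Derivation:
All 21 rotations (rotation i = S[i:]+S[:i]):
  rot[0] = muffindisappointment$
  rot[1] = uffindisappointment$m
  rot[2] = ffindisappointment$mu
  rot[3] = findisappointment$muf
  rot[4] = indisappointment$muff
  rot[5] = ndisappointment$muffi
  rot[6] = disappointment$muffin
  rot[7] = isappointment$muffind
  rot[8] = sappointment$muffindi
  rot[9] = appointment$muffindis
  rot[10] = ppointment$muffindisa
  rot[11] = pointment$muffindisap
  rot[12] = ointment$muffindisapp
  rot[13] = intment$muffindisappo
  rot[14] = ntment$muffindisappoi
  rot[15] = tment$muffindisappoin
  rot[16] = ment$muffindisappoint
  rot[17] = ent$muffindisappointm
  rot[18] = nt$muffindisappointme
  rot[19] = t$muffindisappointmen
  rot[20] = $muffindisappointment
Sorted (with $ < everything):
  sorted[0] = $muffindisappointment
  sorted[1] = appointment$muffindis
  sorted[2] = disappointment$muffin
  sorted[3] = ent$muffindisappointm
  sorted[4] = ffindisappointment$mu
  sorted[5] = findisappointment$muf
  sorted[6] = indisappointment$muff
  sorted[7] = intment$muffindisappo
  sorted[8] = isappointment$muffind
  sorted[9] = ment$muffindisappoint
  sorted[10] = muffindisappointment$
  sorted[11] = ndisappointment$muffi
  sorted[12] = nt$muffindisappointme
  sorted[13] = ntment$muffindisappoi
  sorted[14] = ointment$muffindisapp
  sorted[15] = pointment$muffindisap
  sorted[16] = ppointment$muffindisa
  sorted[17] = sappointment$muffindi
  sorted[18] = t$muffindisappointmen
  sorted[19] = tment$muffindisappoin
  sorted[20] = uffindisappointment$m
sorted[15] = pointment$muffindisap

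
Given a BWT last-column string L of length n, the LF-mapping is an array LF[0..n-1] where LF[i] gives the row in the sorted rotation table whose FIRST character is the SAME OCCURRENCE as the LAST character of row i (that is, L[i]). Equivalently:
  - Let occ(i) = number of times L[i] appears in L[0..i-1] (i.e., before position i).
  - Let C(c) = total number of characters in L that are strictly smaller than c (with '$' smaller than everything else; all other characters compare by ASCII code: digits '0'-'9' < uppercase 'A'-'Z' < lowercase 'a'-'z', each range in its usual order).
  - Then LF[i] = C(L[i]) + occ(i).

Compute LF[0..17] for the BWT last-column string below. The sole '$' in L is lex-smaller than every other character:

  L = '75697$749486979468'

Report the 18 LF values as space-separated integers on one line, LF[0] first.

Char counts: '$':1, '4':3, '5':1, '6':3, '7':4, '8':2, '9':4
C (first-col start): C('$')=0, C('4')=1, C('5')=4, C('6')=5, C('7')=8, C('8')=12, C('9')=14
L[0]='7': occ=0, LF[0]=C('7')+0=8+0=8
L[1]='5': occ=0, LF[1]=C('5')+0=4+0=4
L[2]='6': occ=0, LF[2]=C('6')+0=5+0=5
L[3]='9': occ=0, LF[3]=C('9')+0=14+0=14
L[4]='7': occ=1, LF[4]=C('7')+1=8+1=9
L[5]='$': occ=0, LF[5]=C('$')+0=0+0=0
L[6]='7': occ=2, LF[6]=C('7')+2=8+2=10
L[7]='4': occ=0, LF[7]=C('4')+0=1+0=1
L[8]='9': occ=1, LF[8]=C('9')+1=14+1=15
L[9]='4': occ=1, LF[9]=C('4')+1=1+1=2
L[10]='8': occ=0, LF[10]=C('8')+0=12+0=12
L[11]='6': occ=1, LF[11]=C('6')+1=5+1=6
L[12]='9': occ=2, LF[12]=C('9')+2=14+2=16
L[13]='7': occ=3, LF[13]=C('7')+3=8+3=11
L[14]='9': occ=3, LF[14]=C('9')+3=14+3=17
L[15]='4': occ=2, LF[15]=C('4')+2=1+2=3
L[16]='6': occ=2, LF[16]=C('6')+2=5+2=7
L[17]='8': occ=1, LF[17]=C('8')+1=12+1=13

Answer: 8 4 5 14 9 0 10 1 15 2 12 6 16 11 17 3 7 13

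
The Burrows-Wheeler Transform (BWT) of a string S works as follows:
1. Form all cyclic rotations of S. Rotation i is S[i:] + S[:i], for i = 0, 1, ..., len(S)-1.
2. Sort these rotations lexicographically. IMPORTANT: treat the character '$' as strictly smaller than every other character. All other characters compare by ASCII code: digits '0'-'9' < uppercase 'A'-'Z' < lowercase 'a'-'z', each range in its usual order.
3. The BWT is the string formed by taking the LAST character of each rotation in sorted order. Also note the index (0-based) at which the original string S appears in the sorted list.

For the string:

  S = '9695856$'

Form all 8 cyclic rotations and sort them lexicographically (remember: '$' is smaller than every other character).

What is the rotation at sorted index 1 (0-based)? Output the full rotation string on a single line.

Answer: 56$96958

Derivation:
All 8 rotations (rotation i = S[i:]+S[:i]):
  rot[0] = 9695856$
  rot[1] = 695856$9
  rot[2] = 95856$96
  rot[3] = 5856$969
  rot[4] = 856$9695
  rot[5] = 56$96958
  rot[6] = 6$969585
  rot[7] = $9695856
Sorted (with $ < everything):
  sorted[0] = $9695856
  sorted[1] = 56$96958
  sorted[2] = 5856$969
  sorted[3] = 6$969585
  sorted[4] = 695856$9
  sorted[5] = 856$9695
  sorted[6] = 95856$96
  sorted[7] = 9695856$
sorted[1] = 56$96958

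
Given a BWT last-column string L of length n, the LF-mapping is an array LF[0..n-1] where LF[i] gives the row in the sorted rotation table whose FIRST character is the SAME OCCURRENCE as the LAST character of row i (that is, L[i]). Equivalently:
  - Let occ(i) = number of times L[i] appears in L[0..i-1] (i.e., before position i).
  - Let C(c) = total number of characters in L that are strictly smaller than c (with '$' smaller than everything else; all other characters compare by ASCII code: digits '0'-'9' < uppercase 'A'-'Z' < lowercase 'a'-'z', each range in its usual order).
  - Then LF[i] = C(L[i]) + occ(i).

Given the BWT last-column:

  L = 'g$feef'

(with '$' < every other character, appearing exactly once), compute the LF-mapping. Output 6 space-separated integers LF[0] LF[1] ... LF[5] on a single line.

Answer: 5 0 3 1 2 4

Derivation:
Char counts: '$':1, 'e':2, 'f':2, 'g':1
C (first-col start): C('$')=0, C('e')=1, C('f')=3, C('g')=5
L[0]='g': occ=0, LF[0]=C('g')+0=5+0=5
L[1]='$': occ=0, LF[1]=C('$')+0=0+0=0
L[2]='f': occ=0, LF[2]=C('f')+0=3+0=3
L[3]='e': occ=0, LF[3]=C('e')+0=1+0=1
L[4]='e': occ=1, LF[4]=C('e')+1=1+1=2
L[5]='f': occ=1, LF[5]=C('f')+1=3+1=4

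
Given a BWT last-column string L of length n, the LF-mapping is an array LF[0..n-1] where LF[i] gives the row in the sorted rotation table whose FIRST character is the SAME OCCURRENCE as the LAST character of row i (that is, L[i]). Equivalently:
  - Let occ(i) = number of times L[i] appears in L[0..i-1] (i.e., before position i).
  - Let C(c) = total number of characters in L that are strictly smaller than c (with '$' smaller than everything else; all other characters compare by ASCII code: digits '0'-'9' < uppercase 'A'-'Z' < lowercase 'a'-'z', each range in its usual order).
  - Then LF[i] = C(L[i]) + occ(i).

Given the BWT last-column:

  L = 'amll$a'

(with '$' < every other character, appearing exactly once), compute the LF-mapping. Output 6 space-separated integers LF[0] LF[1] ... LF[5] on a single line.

Answer: 1 5 3 4 0 2

Derivation:
Char counts: '$':1, 'a':2, 'l':2, 'm':1
C (first-col start): C('$')=0, C('a')=1, C('l')=3, C('m')=5
L[0]='a': occ=0, LF[0]=C('a')+0=1+0=1
L[1]='m': occ=0, LF[1]=C('m')+0=5+0=5
L[2]='l': occ=0, LF[2]=C('l')+0=3+0=3
L[3]='l': occ=1, LF[3]=C('l')+1=3+1=4
L[4]='$': occ=0, LF[4]=C('$')+0=0+0=0
L[5]='a': occ=1, LF[5]=C('a')+1=1+1=2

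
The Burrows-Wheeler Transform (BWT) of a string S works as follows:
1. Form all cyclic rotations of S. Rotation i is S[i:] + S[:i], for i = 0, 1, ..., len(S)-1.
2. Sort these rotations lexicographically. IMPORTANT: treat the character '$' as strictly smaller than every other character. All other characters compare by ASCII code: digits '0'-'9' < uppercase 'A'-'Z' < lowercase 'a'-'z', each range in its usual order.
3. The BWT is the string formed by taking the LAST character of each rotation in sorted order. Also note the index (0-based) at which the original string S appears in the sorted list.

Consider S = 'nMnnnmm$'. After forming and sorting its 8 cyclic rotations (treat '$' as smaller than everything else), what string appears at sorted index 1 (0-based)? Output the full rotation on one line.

Answer: Mnnnmm$n

Derivation:
All 8 rotations (rotation i = S[i:]+S[:i]):
  rot[0] = nMnnnmm$
  rot[1] = Mnnnmm$n
  rot[2] = nnnmm$nM
  rot[3] = nnmm$nMn
  rot[4] = nmm$nMnn
  rot[5] = mm$nMnnn
  rot[6] = m$nMnnnm
  rot[7] = $nMnnnmm
Sorted (with $ < everything):
  sorted[0] = $nMnnnmm
  sorted[1] = Mnnnmm$n
  sorted[2] = m$nMnnnm
  sorted[3] = mm$nMnnn
  sorted[4] = nMnnnmm$
  sorted[5] = nmm$nMnn
  sorted[6] = nnmm$nMn
  sorted[7] = nnnmm$nM
sorted[1] = Mnnnmm$n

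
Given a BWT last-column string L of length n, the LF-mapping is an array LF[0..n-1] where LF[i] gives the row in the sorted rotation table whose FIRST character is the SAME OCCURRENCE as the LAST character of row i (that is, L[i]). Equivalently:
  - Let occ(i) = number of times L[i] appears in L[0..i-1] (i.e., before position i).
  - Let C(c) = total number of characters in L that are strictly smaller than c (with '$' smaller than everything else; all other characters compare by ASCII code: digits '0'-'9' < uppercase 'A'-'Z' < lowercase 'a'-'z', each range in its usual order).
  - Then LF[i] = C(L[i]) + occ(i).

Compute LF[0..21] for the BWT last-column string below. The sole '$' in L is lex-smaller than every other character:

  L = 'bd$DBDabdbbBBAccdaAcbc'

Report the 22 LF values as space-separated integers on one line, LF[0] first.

Answer: 10 19 0 6 3 7 8 11 20 12 13 4 5 1 15 16 21 9 2 17 14 18

Derivation:
Char counts: '$':1, 'A':2, 'B':3, 'D':2, 'a':2, 'b':5, 'c':4, 'd':3
C (first-col start): C('$')=0, C('A')=1, C('B')=3, C('D')=6, C('a')=8, C('b')=10, C('c')=15, C('d')=19
L[0]='b': occ=0, LF[0]=C('b')+0=10+0=10
L[1]='d': occ=0, LF[1]=C('d')+0=19+0=19
L[2]='$': occ=0, LF[2]=C('$')+0=0+0=0
L[3]='D': occ=0, LF[3]=C('D')+0=6+0=6
L[4]='B': occ=0, LF[4]=C('B')+0=3+0=3
L[5]='D': occ=1, LF[5]=C('D')+1=6+1=7
L[6]='a': occ=0, LF[6]=C('a')+0=8+0=8
L[7]='b': occ=1, LF[7]=C('b')+1=10+1=11
L[8]='d': occ=1, LF[8]=C('d')+1=19+1=20
L[9]='b': occ=2, LF[9]=C('b')+2=10+2=12
L[10]='b': occ=3, LF[10]=C('b')+3=10+3=13
L[11]='B': occ=1, LF[11]=C('B')+1=3+1=4
L[12]='B': occ=2, LF[12]=C('B')+2=3+2=5
L[13]='A': occ=0, LF[13]=C('A')+0=1+0=1
L[14]='c': occ=0, LF[14]=C('c')+0=15+0=15
L[15]='c': occ=1, LF[15]=C('c')+1=15+1=16
L[16]='d': occ=2, LF[16]=C('d')+2=19+2=21
L[17]='a': occ=1, LF[17]=C('a')+1=8+1=9
L[18]='A': occ=1, LF[18]=C('A')+1=1+1=2
L[19]='c': occ=2, LF[19]=C('c')+2=15+2=17
L[20]='b': occ=4, LF[20]=C('b')+4=10+4=14
L[21]='c': occ=3, LF[21]=C('c')+3=15+3=18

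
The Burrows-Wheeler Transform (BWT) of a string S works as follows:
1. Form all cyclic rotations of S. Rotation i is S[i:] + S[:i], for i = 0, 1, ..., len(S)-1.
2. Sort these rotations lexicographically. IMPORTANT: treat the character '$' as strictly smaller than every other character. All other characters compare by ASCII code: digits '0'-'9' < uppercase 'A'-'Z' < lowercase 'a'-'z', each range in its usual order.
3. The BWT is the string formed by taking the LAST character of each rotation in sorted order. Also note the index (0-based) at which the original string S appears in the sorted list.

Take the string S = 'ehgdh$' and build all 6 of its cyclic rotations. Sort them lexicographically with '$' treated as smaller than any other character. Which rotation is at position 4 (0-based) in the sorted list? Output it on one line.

All 6 rotations (rotation i = S[i:]+S[:i]):
  rot[0] = ehgdh$
  rot[1] = hgdh$e
  rot[2] = gdh$eh
  rot[3] = dh$ehg
  rot[4] = h$ehgd
  rot[5] = $ehgdh
Sorted (with $ < everything):
  sorted[0] = $ehgdh
  sorted[1] = dh$ehg
  sorted[2] = ehgdh$
  sorted[3] = gdh$eh
  sorted[4] = h$ehgd
  sorted[5] = hgdh$e
sorted[4] = h$ehgd

Answer: h$ehgd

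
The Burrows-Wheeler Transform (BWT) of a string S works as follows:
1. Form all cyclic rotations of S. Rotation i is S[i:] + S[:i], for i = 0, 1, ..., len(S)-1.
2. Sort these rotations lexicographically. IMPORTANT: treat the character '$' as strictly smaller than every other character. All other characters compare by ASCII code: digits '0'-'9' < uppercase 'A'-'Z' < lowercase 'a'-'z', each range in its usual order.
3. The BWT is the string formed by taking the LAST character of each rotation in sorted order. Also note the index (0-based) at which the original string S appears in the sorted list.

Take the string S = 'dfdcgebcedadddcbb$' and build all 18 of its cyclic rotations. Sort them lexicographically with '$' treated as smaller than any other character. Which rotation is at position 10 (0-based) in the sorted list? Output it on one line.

All 18 rotations (rotation i = S[i:]+S[:i]):
  rot[0] = dfdcgebcedadddcbb$
  rot[1] = fdcgebcedadddcbb$d
  rot[2] = dcgebcedadddcbb$df
  rot[3] = cgebcedadddcbb$dfd
  rot[4] = gebcedadddcbb$dfdc
  rot[5] = ebcedadddcbb$dfdcg
  rot[6] = bcedadddcbb$dfdcge
  rot[7] = cedadddcbb$dfdcgeb
  rot[8] = edadddcbb$dfdcgebc
  rot[9] = dadddcbb$dfdcgebce
  rot[10] = adddcbb$dfdcgebced
  rot[11] = dddcbb$dfdcgebceda
  rot[12] = ddcbb$dfdcgebcedad
  rot[13] = dcbb$dfdcgebcedadd
  rot[14] = cbb$dfdcgebcedaddd
  rot[15] = bb$dfdcgebcedadddc
  rot[16] = b$dfdcgebcedadddcb
  rot[17] = $dfdcgebcedadddcbb
Sorted (with $ < everything):
  sorted[0] = $dfdcgebcedadddcbb
  sorted[1] = adddcbb$dfdcgebced
  sorted[2] = b$dfdcgebcedadddcb
  sorted[3] = bb$dfdcgebcedadddc
  sorted[4] = bcedadddcbb$dfdcge
  sorted[5] = cbb$dfdcgebcedaddd
  sorted[6] = cedadddcbb$dfdcgeb
  sorted[7] = cgebcedadddcbb$dfd
  sorted[8] = dadddcbb$dfdcgebce
  sorted[9] = dcbb$dfdcgebcedadd
  sorted[10] = dcgebcedadddcbb$df
  sorted[11] = ddcbb$dfdcgebcedad
  sorted[12] = dddcbb$dfdcgebceda
  sorted[13] = dfdcgebcedadddcbb$
  sorted[14] = ebcedadddcbb$dfdcg
  sorted[15] = edadddcbb$dfdcgebc
  sorted[16] = fdcgebcedadddcbb$d
  sorted[17] = gebcedadddcbb$dfdc
sorted[10] = dcgebcedadddcbb$df

Answer: dcgebcedadddcbb$df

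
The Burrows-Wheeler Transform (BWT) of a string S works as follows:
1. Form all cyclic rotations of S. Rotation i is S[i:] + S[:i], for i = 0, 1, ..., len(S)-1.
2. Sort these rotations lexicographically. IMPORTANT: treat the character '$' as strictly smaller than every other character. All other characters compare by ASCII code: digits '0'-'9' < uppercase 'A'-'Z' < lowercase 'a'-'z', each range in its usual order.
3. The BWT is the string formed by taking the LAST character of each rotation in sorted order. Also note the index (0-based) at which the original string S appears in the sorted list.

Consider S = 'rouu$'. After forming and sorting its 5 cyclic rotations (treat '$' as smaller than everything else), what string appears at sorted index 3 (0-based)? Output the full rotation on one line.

Answer: u$rou

Derivation:
All 5 rotations (rotation i = S[i:]+S[:i]):
  rot[0] = rouu$
  rot[1] = ouu$r
  rot[2] = uu$ro
  rot[3] = u$rou
  rot[4] = $rouu
Sorted (with $ < everything):
  sorted[0] = $rouu
  sorted[1] = ouu$r
  sorted[2] = rouu$
  sorted[3] = u$rou
  sorted[4] = uu$ro
sorted[3] = u$rou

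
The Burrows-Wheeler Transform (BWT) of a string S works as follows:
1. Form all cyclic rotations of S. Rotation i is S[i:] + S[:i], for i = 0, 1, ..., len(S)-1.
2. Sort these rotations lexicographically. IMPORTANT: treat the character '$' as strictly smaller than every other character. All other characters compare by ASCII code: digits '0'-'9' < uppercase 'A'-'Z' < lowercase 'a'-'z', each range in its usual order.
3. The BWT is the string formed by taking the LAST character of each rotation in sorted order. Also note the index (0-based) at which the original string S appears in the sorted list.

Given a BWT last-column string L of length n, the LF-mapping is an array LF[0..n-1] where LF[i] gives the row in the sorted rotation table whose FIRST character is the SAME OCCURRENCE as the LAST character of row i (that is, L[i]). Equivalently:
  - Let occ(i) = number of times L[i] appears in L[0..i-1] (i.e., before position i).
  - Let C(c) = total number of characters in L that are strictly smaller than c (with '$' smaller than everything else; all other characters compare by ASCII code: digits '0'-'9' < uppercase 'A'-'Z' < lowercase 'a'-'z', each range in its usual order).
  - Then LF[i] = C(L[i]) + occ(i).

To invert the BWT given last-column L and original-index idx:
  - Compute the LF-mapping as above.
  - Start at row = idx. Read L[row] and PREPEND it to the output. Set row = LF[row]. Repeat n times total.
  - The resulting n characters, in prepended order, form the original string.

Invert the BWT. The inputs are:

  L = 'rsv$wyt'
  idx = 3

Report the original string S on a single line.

Answer: tywvsr$

Derivation:
LF mapping: 1 2 4 0 5 6 3
Walk LF starting at row 3, prepending L[row]:
  step 1: row=3, L[3]='$', prepend. Next row=LF[3]=0
  step 2: row=0, L[0]='r', prepend. Next row=LF[0]=1
  step 3: row=1, L[1]='s', prepend. Next row=LF[1]=2
  step 4: row=2, L[2]='v', prepend. Next row=LF[2]=4
  step 5: row=4, L[4]='w', prepend. Next row=LF[4]=5
  step 6: row=5, L[5]='y', prepend. Next row=LF[5]=6
  step 7: row=6, L[6]='t', prepend. Next row=LF[6]=3
Reversed output: tywvsr$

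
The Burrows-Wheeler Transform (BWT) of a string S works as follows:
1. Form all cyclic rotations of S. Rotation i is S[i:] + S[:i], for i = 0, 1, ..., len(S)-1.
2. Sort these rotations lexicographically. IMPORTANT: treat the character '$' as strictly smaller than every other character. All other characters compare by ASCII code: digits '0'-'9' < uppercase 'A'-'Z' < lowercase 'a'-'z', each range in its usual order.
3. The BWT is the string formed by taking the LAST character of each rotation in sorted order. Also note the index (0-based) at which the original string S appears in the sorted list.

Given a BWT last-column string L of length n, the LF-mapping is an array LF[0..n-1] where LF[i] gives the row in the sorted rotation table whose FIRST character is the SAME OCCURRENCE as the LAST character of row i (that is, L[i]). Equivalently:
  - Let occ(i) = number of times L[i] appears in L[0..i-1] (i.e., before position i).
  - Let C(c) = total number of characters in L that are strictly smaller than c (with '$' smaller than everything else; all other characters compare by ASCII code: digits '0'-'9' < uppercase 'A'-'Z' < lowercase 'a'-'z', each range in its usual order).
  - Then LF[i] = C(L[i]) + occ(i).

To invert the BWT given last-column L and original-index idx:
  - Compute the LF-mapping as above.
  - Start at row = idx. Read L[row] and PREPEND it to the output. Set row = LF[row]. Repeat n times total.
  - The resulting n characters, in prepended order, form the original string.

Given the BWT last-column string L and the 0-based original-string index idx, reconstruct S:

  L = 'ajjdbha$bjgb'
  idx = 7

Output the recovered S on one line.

LF mapping: 1 9 10 6 3 8 2 0 4 11 7 5
Walk LF starting at row 7, prepending L[row]:
  step 1: row=7, L[7]='$', prepend. Next row=LF[7]=0
  step 2: row=0, L[0]='a', prepend. Next row=LF[0]=1
  step 3: row=1, L[1]='j', prepend. Next row=LF[1]=9
  step 4: row=9, L[9]='j', prepend. Next row=LF[9]=11
  step 5: row=11, L[11]='b', prepend. Next row=LF[11]=5
  step 6: row=5, L[5]='h', prepend. Next row=LF[5]=8
  step 7: row=8, L[8]='b', prepend. Next row=LF[8]=4
  step 8: row=4, L[4]='b', prepend. Next row=LF[4]=3
  step 9: row=3, L[3]='d', prepend. Next row=LF[3]=6
  step 10: row=6, L[6]='a', prepend. Next row=LF[6]=2
  step 11: row=2, L[2]='j', prepend. Next row=LF[2]=10
  step 12: row=10, L[10]='g', prepend. Next row=LF[10]=7
Reversed output: gjadbbhbjja$

Answer: gjadbbhbjja$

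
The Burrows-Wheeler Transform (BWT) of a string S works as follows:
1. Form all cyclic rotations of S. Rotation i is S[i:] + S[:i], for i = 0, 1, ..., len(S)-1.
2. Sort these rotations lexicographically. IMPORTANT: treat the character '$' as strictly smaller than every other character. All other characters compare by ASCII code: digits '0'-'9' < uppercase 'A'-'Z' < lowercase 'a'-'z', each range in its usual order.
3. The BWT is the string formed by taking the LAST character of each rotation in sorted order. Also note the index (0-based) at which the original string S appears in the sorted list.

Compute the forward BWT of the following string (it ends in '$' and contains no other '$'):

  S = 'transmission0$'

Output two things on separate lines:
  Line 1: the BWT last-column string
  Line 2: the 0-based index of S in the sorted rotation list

Answer: 0nrsmsoaitsni$
13

Derivation:
All 14 rotations (rotation i = S[i:]+S[:i]):
  rot[0] = transmission0$
  rot[1] = ransmission0$t
  rot[2] = ansmission0$tr
  rot[3] = nsmission0$tra
  rot[4] = smission0$tran
  rot[5] = mission0$trans
  rot[6] = ission0$transm
  rot[7] = ssion0$transmi
  rot[8] = sion0$transmis
  rot[9] = ion0$transmiss
  rot[10] = on0$transmissi
  rot[11] = n0$transmissio
  rot[12] = 0$transmission
  rot[13] = $transmission0
Sorted (with $ < everything):
  sorted[0] = $transmission0  (last char: '0')
  sorted[1] = 0$transmission  (last char: 'n')
  sorted[2] = ansmission0$tr  (last char: 'r')
  sorted[3] = ion0$transmiss  (last char: 's')
  sorted[4] = ission0$transm  (last char: 'm')
  sorted[5] = mission0$trans  (last char: 's')
  sorted[6] = n0$transmissio  (last char: 'o')
  sorted[7] = nsmission0$tra  (last char: 'a')
  sorted[8] = on0$transmissi  (last char: 'i')
  sorted[9] = ransmission0$t  (last char: 't')
  sorted[10] = sion0$transmis  (last char: 's')
  sorted[11] = smission0$tran  (last char: 'n')
  sorted[12] = ssion0$transmi  (last char: 'i')
  sorted[13] = transmission0$  (last char: '$')
Last column: 0nrsmsoaitsni$
Original string S is at sorted index 13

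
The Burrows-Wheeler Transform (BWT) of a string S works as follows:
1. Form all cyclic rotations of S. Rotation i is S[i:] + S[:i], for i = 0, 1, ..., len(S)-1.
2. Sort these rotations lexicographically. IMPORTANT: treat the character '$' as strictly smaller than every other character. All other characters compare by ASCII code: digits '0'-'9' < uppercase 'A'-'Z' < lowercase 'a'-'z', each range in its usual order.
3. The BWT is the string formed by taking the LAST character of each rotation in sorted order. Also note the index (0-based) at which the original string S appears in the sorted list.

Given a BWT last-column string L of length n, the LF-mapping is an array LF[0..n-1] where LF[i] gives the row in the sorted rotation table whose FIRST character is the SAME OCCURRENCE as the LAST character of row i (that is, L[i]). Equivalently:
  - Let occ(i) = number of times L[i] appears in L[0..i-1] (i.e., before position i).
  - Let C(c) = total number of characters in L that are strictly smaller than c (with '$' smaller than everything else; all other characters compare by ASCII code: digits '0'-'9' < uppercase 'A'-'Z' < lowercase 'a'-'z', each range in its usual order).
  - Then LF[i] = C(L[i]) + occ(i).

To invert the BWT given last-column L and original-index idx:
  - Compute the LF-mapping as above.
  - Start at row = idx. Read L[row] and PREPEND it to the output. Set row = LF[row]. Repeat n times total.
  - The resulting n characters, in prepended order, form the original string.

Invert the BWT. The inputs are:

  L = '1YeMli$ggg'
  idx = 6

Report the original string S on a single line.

LF mapping: 1 3 4 2 9 8 0 5 6 7
Walk LF starting at row 6, prepending L[row]:
  step 1: row=6, L[6]='$', prepend. Next row=LF[6]=0
  step 2: row=0, L[0]='1', prepend. Next row=LF[0]=1
  step 3: row=1, L[1]='Y', prepend. Next row=LF[1]=3
  step 4: row=3, L[3]='M', prepend. Next row=LF[3]=2
  step 5: row=2, L[2]='e', prepend. Next row=LF[2]=4
  step 6: row=4, L[4]='l', prepend. Next row=LF[4]=9
  step 7: row=9, L[9]='g', prepend. Next row=LF[9]=7
  step 8: row=7, L[7]='g', prepend. Next row=LF[7]=5
  step 9: row=5, L[5]='i', prepend. Next row=LF[5]=8
  step 10: row=8, L[8]='g', prepend. Next row=LF[8]=6
Reversed output: giggleMY1$

Answer: giggleMY1$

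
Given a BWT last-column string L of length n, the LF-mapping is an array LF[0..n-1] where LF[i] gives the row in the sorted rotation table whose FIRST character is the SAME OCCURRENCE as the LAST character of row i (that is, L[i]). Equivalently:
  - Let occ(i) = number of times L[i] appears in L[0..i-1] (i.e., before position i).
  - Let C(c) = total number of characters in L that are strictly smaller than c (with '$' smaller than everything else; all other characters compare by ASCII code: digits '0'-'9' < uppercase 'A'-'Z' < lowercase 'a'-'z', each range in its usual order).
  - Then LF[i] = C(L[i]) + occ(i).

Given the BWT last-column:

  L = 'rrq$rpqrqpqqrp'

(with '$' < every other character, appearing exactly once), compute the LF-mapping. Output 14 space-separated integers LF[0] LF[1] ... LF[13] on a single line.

Char counts: '$':1, 'p':3, 'q':5, 'r':5
C (first-col start): C('$')=0, C('p')=1, C('q')=4, C('r')=9
L[0]='r': occ=0, LF[0]=C('r')+0=9+0=9
L[1]='r': occ=1, LF[1]=C('r')+1=9+1=10
L[2]='q': occ=0, LF[2]=C('q')+0=4+0=4
L[3]='$': occ=0, LF[3]=C('$')+0=0+0=0
L[4]='r': occ=2, LF[4]=C('r')+2=9+2=11
L[5]='p': occ=0, LF[5]=C('p')+0=1+0=1
L[6]='q': occ=1, LF[6]=C('q')+1=4+1=5
L[7]='r': occ=3, LF[7]=C('r')+3=9+3=12
L[8]='q': occ=2, LF[8]=C('q')+2=4+2=6
L[9]='p': occ=1, LF[9]=C('p')+1=1+1=2
L[10]='q': occ=3, LF[10]=C('q')+3=4+3=7
L[11]='q': occ=4, LF[11]=C('q')+4=4+4=8
L[12]='r': occ=4, LF[12]=C('r')+4=9+4=13
L[13]='p': occ=2, LF[13]=C('p')+2=1+2=3

Answer: 9 10 4 0 11 1 5 12 6 2 7 8 13 3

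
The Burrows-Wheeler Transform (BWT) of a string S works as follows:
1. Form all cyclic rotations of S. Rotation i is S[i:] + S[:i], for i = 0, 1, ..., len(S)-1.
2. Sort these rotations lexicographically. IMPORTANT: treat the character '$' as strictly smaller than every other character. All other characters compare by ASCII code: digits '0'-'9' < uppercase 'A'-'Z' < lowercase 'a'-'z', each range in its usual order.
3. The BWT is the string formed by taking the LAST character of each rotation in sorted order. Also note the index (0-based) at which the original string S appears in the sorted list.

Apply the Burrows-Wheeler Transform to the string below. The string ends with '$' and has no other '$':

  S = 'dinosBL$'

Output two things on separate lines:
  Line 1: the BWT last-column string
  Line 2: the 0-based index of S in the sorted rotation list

Answer: LsB$dino
3

Derivation:
All 8 rotations (rotation i = S[i:]+S[:i]):
  rot[0] = dinosBL$
  rot[1] = inosBL$d
  rot[2] = nosBL$di
  rot[3] = osBL$din
  rot[4] = sBL$dino
  rot[5] = BL$dinos
  rot[6] = L$dinosB
  rot[7] = $dinosBL
Sorted (with $ < everything):
  sorted[0] = $dinosBL  (last char: 'L')
  sorted[1] = BL$dinos  (last char: 's')
  sorted[2] = L$dinosB  (last char: 'B')
  sorted[3] = dinosBL$  (last char: '$')
  sorted[4] = inosBL$d  (last char: 'd')
  sorted[5] = nosBL$di  (last char: 'i')
  sorted[6] = osBL$din  (last char: 'n')
  sorted[7] = sBL$dino  (last char: 'o')
Last column: LsB$dino
Original string S is at sorted index 3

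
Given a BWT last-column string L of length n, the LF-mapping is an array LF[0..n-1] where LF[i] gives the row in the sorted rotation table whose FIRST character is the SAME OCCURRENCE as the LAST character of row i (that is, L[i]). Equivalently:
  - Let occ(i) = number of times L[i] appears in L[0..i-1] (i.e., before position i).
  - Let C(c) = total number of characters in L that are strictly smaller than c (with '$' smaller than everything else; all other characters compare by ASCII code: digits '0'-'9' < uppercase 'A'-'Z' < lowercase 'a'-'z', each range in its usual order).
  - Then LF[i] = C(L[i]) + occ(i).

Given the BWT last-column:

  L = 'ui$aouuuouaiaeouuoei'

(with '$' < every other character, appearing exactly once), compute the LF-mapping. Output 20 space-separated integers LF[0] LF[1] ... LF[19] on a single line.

Answer: 13 6 0 1 9 14 15 16 10 17 2 7 3 4 11 18 19 12 5 8

Derivation:
Char counts: '$':1, 'a':3, 'e':2, 'i':3, 'o':4, 'u':7
C (first-col start): C('$')=0, C('a')=1, C('e')=4, C('i')=6, C('o')=9, C('u')=13
L[0]='u': occ=0, LF[0]=C('u')+0=13+0=13
L[1]='i': occ=0, LF[1]=C('i')+0=6+0=6
L[2]='$': occ=0, LF[2]=C('$')+0=0+0=0
L[3]='a': occ=0, LF[3]=C('a')+0=1+0=1
L[4]='o': occ=0, LF[4]=C('o')+0=9+0=9
L[5]='u': occ=1, LF[5]=C('u')+1=13+1=14
L[6]='u': occ=2, LF[6]=C('u')+2=13+2=15
L[7]='u': occ=3, LF[7]=C('u')+3=13+3=16
L[8]='o': occ=1, LF[8]=C('o')+1=9+1=10
L[9]='u': occ=4, LF[9]=C('u')+4=13+4=17
L[10]='a': occ=1, LF[10]=C('a')+1=1+1=2
L[11]='i': occ=1, LF[11]=C('i')+1=6+1=7
L[12]='a': occ=2, LF[12]=C('a')+2=1+2=3
L[13]='e': occ=0, LF[13]=C('e')+0=4+0=4
L[14]='o': occ=2, LF[14]=C('o')+2=9+2=11
L[15]='u': occ=5, LF[15]=C('u')+5=13+5=18
L[16]='u': occ=6, LF[16]=C('u')+6=13+6=19
L[17]='o': occ=3, LF[17]=C('o')+3=9+3=12
L[18]='e': occ=1, LF[18]=C('e')+1=4+1=5
L[19]='i': occ=2, LF[19]=C('i')+2=6+2=8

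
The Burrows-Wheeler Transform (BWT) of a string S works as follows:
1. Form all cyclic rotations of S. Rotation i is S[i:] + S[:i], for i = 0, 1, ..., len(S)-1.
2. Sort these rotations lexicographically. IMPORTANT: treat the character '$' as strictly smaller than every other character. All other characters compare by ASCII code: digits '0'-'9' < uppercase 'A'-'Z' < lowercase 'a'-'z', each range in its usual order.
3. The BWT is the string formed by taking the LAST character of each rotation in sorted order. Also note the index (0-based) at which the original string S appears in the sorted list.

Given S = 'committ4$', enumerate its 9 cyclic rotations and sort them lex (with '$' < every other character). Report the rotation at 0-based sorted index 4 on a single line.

All 9 rotations (rotation i = S[i:]+S[:i]):
  rot[0] = committ4$
  rot[1] = ommitt4$c
  rot[2] = mmitt4$co
  rot[3] = mitt4$com
  rot[4] = itt4$comm
  rot[5] = tt4$commi
  rot[6] = t4$commit
  rot[7] = 4$committ
  rot[8] = $committ4
Sorted (with $ < everything):
  sorted[0] = $committ4
  sorted[1] = 4$committ
  sorted[2] = committ4$
  sorted[3] = itt4$comm
  sorted[4] = mitt4$com
  sorted[5] = mmitt4$co
  sorted[6] = ommitt4$c
  sorted[7] = t4$commit
  sorted[8] = tt4$commi
sorted[4] = mitt4$com

Answer: mitt4$com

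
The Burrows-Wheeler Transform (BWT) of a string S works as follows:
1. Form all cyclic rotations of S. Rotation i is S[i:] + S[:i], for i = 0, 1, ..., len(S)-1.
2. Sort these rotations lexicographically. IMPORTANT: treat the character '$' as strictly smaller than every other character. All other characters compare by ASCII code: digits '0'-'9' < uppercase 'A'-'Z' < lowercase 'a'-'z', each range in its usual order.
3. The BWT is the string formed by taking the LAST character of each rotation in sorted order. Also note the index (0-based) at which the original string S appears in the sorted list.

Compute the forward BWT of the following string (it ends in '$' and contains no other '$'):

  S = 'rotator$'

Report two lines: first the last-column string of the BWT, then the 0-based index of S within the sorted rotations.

Answer: rttro$oa
5

Derivation:
All 8 rotations (rotation i = S[i:]+S[:i]):
  rot[0] = rotator$
  rot[1] = otator$r
  rot[2] = tator$ro
  rot[3] = ator$rot
  rot[4] = tor$rota
  rot[5] = or$rotat
  rot[6] = r$rotato
  rot[7] = $rotator
Sorted (with $ < everything):
  sorted[0] = $rotator  (last char: 'r')
  sorted[1] = ator$rot  (last char: 't')
  sorted[2] = or$rotat  (last char: 't')
  sorted[3] = otator$r  (last char: 'r')
  sorted[4] = r$rotato  (last char: 'o')
  sorted[5] = rotator$  (last char: '$')
  sorted[6] = tator$ro  (last char: 'o')
  sorted[7] = tor$rota  (last char: 'a')
Last column: rttro$oa
Original string S is at sorted index 5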